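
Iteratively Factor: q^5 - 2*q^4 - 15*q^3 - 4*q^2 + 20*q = (q - 1)*(q^4 - q^3 - 16*q^2 - 20*q) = (q - 5)*(q - 1)*(q^3 + 4*q^2 + 4*q) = q*(q - 5)*(q - 1)*(q^2 + 4*q + 4) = q*(q - 5)*(q - 1)*(q + 2)*(q + 2)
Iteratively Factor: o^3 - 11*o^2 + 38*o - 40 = (o - 2)*(o^2 - 9*o + 20) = (o - 5)*(o - 2)*(o - 4)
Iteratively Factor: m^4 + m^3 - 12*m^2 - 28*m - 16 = (m + 2)*(m^3 - m^2 - 10*m - 8) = (m + 1)*(m + 2)*(m^2 - 2*m - 8) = (m + 1)*(m + 2)^2*(m - 4)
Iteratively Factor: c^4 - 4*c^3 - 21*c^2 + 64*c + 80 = (c + 4)*(c^3 - 8*c^2 + 11*c + 20) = (c - 4)*(c + 4)*(c^2 - 4*c - 5) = (c - 4)*(c + 1)*(c + 4)*(c - 5)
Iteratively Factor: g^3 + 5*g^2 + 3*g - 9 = (g + 3)*(g^2 + 2*g - 3) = (g + 3)^2*(g - 1)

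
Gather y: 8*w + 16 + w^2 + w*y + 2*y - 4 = w^2 + 8*w + y*(w + 2) + 12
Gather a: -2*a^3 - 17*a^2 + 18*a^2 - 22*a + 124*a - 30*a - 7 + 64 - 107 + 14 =-2*a^3 + a^2 + 72*a - 36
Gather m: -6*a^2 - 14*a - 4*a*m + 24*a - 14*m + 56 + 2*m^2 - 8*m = -6*a^2 + 10*a + 2*m^2 + m*(-4*a - 22) + 56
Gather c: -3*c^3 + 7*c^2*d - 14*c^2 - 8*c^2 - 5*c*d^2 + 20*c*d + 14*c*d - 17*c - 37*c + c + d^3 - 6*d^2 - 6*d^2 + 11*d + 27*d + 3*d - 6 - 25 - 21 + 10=-3*c^3 + c^2*(7*d - 22) + c*(-5*d^2 + 34*d - 53) + d^3 - 12*d^2 + 41*d - 42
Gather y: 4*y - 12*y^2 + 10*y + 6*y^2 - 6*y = -6*y^2 + 8*y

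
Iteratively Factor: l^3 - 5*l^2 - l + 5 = (l - 5)*(l^2 - 1) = (l - 5)*(l - 1)*(l + 1)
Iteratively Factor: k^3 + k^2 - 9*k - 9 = (k + 1)*(k^2 - 9) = (k - 3)*(k + 1)*(k + 3)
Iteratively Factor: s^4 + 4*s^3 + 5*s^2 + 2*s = (s + 1)*(s^3 + 3*s^2 + 2*s) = s*(s + 1)*(s^2 + 3*s + 2) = s*(s + 1)^2*(s + 2)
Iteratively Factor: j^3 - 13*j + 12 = (j - 1)*(j^2 + j - 12) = (j - 3)*(j - 1)*(j + 4)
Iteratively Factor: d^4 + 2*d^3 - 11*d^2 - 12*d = (d + 4)*(d^3 - 2*d^2 - 3*d) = (d + 1)*(d + 4)*(d^2 - 3*d) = (d - 3)*(d + 1)*(d + 4)*(d)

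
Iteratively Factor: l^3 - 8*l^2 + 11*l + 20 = (l + 1)*(l^2 - 9*l + 20) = (l - 5)*(l + 1)*(l - 4)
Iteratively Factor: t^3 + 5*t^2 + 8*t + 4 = (t + 2)*(t^2 + 3*t + 2) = (t + 2)^2*(t + 1)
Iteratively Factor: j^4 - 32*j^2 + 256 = (j - 4)*(j^3 + 4*j^2 - 16*j - 64) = (j - 4)^2*(j^2 + 8*j + 16) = (j - 4)^2*(j + 4)*(j + 4)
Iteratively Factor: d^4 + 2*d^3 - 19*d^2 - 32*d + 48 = (d - 4)*(d^3 + 6*d^2 + 5*d - 12) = (d - 4)*(d - 1)*(d^2 + 7*d + 12) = (d - 4)*(d - 1)*(d + 3)*(d + 4)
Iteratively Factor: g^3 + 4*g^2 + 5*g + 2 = (g + 1)*(g^2 + 3*g + 2) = (g + 1)*(g + 2)*(g + 1)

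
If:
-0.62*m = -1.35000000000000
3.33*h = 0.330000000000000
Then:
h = 0.10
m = 2.18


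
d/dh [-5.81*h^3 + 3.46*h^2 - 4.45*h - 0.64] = -17.43*h^2 + 6.92*h - 4.45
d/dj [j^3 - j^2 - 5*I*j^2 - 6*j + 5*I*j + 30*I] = 3*j^2 - 2*j - 10*I*j - 6 + 5*I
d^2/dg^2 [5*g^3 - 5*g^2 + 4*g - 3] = 30*g - 10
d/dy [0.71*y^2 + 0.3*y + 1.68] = 1.42*y + 0.3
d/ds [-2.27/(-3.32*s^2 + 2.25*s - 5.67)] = (5.1075 - 15.0728*s)/(3.32*s^2 - 2.25*s + 5.67)^2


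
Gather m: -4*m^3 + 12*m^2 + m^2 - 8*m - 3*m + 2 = -4*m^3 + 13*m^2 - 11*m + 2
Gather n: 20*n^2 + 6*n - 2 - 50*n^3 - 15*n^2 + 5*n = -50*n^3 + 5*n^2 + 11*n - 2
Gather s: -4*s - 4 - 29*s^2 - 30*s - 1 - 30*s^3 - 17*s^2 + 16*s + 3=-30*s^3 - 46*s^2 - 18*s - 2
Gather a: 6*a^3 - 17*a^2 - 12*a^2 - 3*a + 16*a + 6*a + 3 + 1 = 6*a^3 - 29*a^2 + 19*a + 4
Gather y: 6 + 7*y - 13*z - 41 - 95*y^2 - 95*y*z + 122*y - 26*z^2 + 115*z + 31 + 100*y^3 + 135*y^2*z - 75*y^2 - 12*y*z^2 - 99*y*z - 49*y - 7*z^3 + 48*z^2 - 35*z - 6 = 100*y^3 + y^2*(135*z - 170) + y*(-12*z^2 - 194*z + 80) - 7*z^3 + 22*z^2 + 67*z - 10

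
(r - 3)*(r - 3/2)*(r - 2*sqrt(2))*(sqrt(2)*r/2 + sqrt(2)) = sqrt(2)*r^4/2 - 2*r^3 - 5*sqrt(2)*r^3/4 - 9*sqrt(2)*r^2/4 + 5*r^2 + 9*sqrt(2)*r/2 + 9*r - 18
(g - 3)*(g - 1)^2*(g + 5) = g^4 - 18*g^2 + 32*g - 15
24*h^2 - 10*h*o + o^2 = (-6*h + o)*(-4*h + o)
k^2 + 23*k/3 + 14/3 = (k + 2/3)*(k + 7)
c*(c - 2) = c^2 - 2*c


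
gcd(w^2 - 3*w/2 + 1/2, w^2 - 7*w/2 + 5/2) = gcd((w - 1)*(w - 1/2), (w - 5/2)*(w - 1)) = w - 1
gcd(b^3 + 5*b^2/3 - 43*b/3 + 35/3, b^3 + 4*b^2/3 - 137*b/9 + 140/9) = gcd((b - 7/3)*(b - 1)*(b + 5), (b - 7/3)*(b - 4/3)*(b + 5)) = b^2 + 8*b/3 - 35/3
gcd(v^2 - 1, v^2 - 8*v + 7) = v - 1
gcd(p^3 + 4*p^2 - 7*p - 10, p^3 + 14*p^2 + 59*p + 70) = p + 5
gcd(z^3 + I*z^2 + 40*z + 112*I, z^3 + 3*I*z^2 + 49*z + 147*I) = z - 7*I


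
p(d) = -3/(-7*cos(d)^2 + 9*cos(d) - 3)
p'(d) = -3*(-14*sin(d)*cos(d) + 9*sin(d))/(-7*cos(d)^2 + 9*cos(d) - 3)^2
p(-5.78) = 6.15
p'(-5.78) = 19.85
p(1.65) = 0.80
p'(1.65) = -2.14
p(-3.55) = 0.17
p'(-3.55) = -0.09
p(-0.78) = 21.50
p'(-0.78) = -103.20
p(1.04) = 12.61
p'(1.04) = -87.50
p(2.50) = 0.20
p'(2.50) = -0.17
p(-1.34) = 2.29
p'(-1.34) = 9.90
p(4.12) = 0.29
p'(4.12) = 0.40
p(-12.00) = 7.69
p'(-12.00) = 29.79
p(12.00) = 7.69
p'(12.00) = -29.79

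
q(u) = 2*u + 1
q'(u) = 2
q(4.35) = 9.70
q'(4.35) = 2.00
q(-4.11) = -7.22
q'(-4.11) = 2.00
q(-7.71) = -14.42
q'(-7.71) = 2.00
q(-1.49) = -1.98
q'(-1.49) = 2.00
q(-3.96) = -6.92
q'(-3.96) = 2.00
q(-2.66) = -4.32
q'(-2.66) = 2.00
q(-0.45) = 0.10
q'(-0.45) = 2.00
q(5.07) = 11.14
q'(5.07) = 2.00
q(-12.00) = -23.00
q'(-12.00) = 2.00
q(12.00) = 25.00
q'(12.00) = 2.00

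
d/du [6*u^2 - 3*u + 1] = 12*u - 3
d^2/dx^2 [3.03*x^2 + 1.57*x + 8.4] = 6.06000000000000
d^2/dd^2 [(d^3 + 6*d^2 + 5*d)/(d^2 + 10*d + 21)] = 24*(2*d^3 + 21*d^2 + 84*d + 133)/(d^6 + 30*d^5 + 363*d^4 + 2260*d^3 + 7623*d^2 + 13230*d + 9261)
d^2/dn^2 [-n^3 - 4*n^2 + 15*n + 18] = -6*n - 8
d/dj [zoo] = 0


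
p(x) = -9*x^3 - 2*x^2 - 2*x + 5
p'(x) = -27*x^2 - 4*x - 2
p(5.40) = -1481.30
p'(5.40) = -810.92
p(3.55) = -429.95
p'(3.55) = -356.47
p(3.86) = -550.13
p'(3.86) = -419.73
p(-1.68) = 45.39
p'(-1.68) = -71.48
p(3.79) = -521.27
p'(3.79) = -404.99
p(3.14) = -299.63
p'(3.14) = -280.77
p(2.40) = -135.74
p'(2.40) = -167.12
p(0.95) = -6.42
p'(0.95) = -30.17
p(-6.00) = 1889.00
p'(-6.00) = -950.00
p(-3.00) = 236.00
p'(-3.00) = -233.00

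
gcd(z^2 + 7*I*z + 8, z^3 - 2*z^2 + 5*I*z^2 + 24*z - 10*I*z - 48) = z + 8*I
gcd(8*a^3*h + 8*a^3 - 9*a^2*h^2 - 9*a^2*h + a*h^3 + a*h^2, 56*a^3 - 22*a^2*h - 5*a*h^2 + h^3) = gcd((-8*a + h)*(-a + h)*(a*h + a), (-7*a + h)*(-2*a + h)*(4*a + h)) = 1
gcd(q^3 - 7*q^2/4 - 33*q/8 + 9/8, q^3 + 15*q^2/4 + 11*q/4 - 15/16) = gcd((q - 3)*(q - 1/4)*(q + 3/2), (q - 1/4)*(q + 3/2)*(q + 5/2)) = q^2 + 5*q/4 - 3/8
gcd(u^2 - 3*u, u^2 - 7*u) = u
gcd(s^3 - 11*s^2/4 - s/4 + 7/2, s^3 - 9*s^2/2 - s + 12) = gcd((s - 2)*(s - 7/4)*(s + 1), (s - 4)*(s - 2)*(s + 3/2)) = s - 2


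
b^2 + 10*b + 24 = (b + 4)*(b + 6)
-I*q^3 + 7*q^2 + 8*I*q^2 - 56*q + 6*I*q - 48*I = (q - 8)*(q + 6*I)*(-I*q + 1)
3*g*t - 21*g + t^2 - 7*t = (3*g + t)*(t - 7)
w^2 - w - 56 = (w - 8)*(w + 7)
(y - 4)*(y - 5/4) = y^2 - 21*y/4 + 5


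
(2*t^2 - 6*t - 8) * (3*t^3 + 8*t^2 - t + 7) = 6*t^5 - 2*t^4 - 74*t^3 - 44*t^2 - 34*t - 56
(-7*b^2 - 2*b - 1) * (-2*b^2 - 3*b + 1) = 14*b^4 + 25*b^3 + b^2 + b - 1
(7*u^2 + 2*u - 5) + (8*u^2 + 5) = 15*u^2 + 2*u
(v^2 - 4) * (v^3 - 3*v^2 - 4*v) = v^5 - 3*v^4 - 8*v^3 + 12*v^2 + 16*v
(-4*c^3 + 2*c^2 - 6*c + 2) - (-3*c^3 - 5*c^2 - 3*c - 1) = -c^3 + 7*c^2 - 3*c + 3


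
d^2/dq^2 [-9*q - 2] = 0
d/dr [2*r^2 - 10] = 4*r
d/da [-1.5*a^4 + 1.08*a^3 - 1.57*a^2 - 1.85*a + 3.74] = -6.0*a^3 + 3.24*a^2 - 3.14*a - 1.85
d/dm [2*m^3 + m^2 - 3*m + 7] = 6*m^2 + 2*m - 3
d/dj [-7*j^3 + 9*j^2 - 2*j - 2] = -21*j^2 + 18*j - 2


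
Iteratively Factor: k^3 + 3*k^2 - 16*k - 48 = (k + 4)*(k^2 - k - 12) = (k - 4)*(k + 4)*(k + 3)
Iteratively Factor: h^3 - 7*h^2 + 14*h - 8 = (h - 2)*(h^2 - 5*h + 4) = (h - 4)*(h - 2)*(h - 1)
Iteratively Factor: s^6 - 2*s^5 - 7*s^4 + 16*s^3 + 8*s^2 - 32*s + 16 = (s + 2)*(s^5 - 4*s^4 + s^3 + 14*s^2 - 20*s + 8) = (s + 2)^2*(s^4 - 6*s^3 + 13*s^2 - 12*s + 4) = (s - 2)*(s + 2)^2*(s^3 - 4*s^2 + 5*s - 2) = (s - 2)^2*(s + 2)^2*(s^2 - 2*s + 1) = (s - 2)^2*(s - 1)*(s + 2)^2*(s - 1)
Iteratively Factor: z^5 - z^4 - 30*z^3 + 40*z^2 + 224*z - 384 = (z - 3)*(z^4 + 2*z^3 - 24*z^2 - 32*z + 128) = (z - 3)*(z + 4)*(z^3 - 2*z^2 - 16*z + 32) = (z - 4)*(z - 3)*(z + 4)*(z^2 + 2*z - 8) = (z - 4)*(z - 3)*(z - 2)*(z + 4)*(z + 4)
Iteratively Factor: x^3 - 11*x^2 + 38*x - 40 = (x - 2)*(x^2 - 9*x + 20) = (x - 5)*(x - 2)*(x - 4)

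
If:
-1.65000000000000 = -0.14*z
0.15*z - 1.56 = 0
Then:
No Solution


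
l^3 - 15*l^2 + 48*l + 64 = (l - 8)^2*(l + 1)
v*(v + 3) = v^2 + 3*v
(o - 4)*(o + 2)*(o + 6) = o^3 + 4*o^2 - 20*o - 48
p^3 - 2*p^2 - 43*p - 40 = (p - 8)*(p + 1)*(p + 5)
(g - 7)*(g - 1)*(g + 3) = g^3 - 5*g^2 - 17*g + 21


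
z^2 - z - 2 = (z - 2)*(z + 1)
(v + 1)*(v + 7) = v^2 + 8*v + 7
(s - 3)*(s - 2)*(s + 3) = s^3 - 2*s^2 - 9*s + 18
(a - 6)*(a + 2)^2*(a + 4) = a^4 + 2*a^3 - 28*a^2 - 104*a - 96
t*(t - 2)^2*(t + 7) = t^4 + 3*t^3 - 24*t^2 + 28*t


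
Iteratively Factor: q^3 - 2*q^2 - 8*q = (q)*(q^2 - 2*q - 8) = q*(q - 4)*(q + 2)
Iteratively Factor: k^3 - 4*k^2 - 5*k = (k + 1)*(k^2 - 5*k) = (k - 5)*(k + 1)*(k)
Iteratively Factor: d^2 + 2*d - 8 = (d + 4)*(d - 2)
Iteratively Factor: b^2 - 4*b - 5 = (b + 1)*(b - 5)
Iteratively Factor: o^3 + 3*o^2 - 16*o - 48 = (o + 3)*(o^2 - 16) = (o + 3)*(o + 4)*(o - 4)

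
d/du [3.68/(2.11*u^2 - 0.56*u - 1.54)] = (2.0608 - 15.5296*u)/(-2.11*u^2 + 0.56*u + 1.54)^2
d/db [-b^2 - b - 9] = -2*b - 1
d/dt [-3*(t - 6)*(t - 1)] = 21 - 6*t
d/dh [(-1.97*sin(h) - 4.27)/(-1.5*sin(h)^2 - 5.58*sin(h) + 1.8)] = (-12.81*sin(h) + 1.4775*cos(2*h) - 28.8501)*cos(h)/(1.5*sin(h)^2 + 5.58*sin(h) - 1.8)^2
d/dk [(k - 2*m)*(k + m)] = 2*k - m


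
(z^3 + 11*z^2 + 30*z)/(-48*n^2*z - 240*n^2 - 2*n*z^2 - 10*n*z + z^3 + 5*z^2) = z*(z + 6)/(-48*n^2 - 2*n*z + z^2)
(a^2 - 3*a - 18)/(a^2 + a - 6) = (a - 6)/(a - 2)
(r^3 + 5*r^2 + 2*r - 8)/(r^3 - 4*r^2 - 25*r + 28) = (r + 2)/(r - 7)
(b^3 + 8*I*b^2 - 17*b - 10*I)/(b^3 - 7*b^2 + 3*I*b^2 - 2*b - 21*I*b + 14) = (b + 5*I)/(b - 7)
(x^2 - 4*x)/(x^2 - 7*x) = (x - 4)/(x - 7)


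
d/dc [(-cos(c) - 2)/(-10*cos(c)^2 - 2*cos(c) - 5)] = (10*cos(c)^2 + 40*cos(c) - 1)*sin(c)/(-10*sin(c)^2 + 2*cos(c) + 15)^2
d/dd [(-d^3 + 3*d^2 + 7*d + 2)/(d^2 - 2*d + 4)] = (-d^4 + 4*d^3 - 25*d^2 + 20*d + 32)/(d^4 - 4*d^3 + 12*d^2 - 16*d + 16)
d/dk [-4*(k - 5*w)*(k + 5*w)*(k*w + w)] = 4*w*(-3*k^2 - 2*k + 25*w^2)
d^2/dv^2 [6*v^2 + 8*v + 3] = 12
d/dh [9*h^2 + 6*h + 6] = 18*h + 6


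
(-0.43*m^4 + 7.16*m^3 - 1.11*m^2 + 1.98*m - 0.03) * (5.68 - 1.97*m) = 0.8471*m^5 - 16.5476*m^4 + 42.8555*m^3 - 10.2054*m^2 + 11.3055*m - 0.1704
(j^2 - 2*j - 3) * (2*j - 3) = 2*j^3 - 7*j^2 + 9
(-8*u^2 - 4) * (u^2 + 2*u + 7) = -8*u^4 - 16*u^3 - 60*u^2 - 8*u - 28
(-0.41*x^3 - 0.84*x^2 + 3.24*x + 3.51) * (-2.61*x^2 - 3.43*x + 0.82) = 1.0701*x^5 + 3.5987*x^4 - 5.9114*x^3 - 20.9631*x^2 - 9.3825*x + 2.8782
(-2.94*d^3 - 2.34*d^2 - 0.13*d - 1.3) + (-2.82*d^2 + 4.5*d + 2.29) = -2.94*d^3 - 5.16*d^2 + 4.37*d + 0.99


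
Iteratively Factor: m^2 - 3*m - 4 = (m - 4)*(m + 1)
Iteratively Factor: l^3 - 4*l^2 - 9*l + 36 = (l + 3)*(l^2 - 7*l + 12) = (l - 3)*(l + 3)*(l - 4)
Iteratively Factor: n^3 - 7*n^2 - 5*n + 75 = (n - 5)*(n^2 - 2*n - 15) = (n - 5)^2*(n + 3)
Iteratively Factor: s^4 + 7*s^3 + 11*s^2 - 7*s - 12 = (s + 3)*(s^3 + 4*s^2 - s - 4) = (s + 1)*(s + 3)*(s^2 + 3*s - 4) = (s + 1)*(s + 3)*(s + 4)*(s - 1)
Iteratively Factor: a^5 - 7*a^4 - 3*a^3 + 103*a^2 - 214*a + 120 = (a + 4)*(a^4 - 11*a^3 + 41*a^2 - 61*a + 30) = (a - 1)*(a + 4)*(a^3 - 10*a^2 + 31*a - 30) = (a - 3)*(a - 1)*(a + 4)*(a^2 - 7*a + 10) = (a - 5)*(a - 3)*(a - 1)*(a + 4)*(a - 2)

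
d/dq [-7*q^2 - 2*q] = -14*q - 2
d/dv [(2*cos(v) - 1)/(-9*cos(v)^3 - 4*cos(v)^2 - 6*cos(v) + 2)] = 16*(-36*cos(v)^3 + 19*cos(v)^2 + 8*cos(v) + 2)*sin(v)/(51*cos(v) + 8*cos(2*v) + 9*cos(3*v))^2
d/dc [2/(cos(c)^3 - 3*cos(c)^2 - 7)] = 6*(cos(c) - 2)*sin(c)*cos(c)/(-cos(c)^3 + 3*cos(c)^2 + 7)^2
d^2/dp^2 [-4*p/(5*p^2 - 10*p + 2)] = 40*(-20*p*(p - 1)^2 + (3*p - 2)*(5*p^2 - 10*p + 2))/(5*p^2 - 10*p + 2)^3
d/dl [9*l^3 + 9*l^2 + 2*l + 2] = 27*l^2 + 18*l + 2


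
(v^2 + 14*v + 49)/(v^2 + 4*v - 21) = (v + 7)/(v - 3)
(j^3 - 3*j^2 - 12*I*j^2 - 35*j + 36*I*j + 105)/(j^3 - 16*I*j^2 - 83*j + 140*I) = (j - 3)/(j - 4*I)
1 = 1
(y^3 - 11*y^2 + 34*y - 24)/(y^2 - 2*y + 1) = (y^2 - 10*y + 24)/(y - 1)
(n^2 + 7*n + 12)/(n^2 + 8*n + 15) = (n + 4)/(n + 5)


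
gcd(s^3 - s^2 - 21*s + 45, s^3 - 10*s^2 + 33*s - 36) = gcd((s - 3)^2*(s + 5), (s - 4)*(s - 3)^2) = s^2 - 6*s + 9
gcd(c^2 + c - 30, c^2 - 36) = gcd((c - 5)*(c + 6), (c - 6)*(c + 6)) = c + 6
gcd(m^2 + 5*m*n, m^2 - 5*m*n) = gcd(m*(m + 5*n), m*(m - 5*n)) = m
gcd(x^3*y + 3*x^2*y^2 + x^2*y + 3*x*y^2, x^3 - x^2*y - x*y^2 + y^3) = 1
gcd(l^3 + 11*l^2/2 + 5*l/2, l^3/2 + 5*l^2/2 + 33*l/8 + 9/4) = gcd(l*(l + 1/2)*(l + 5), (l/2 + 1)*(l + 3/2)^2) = 1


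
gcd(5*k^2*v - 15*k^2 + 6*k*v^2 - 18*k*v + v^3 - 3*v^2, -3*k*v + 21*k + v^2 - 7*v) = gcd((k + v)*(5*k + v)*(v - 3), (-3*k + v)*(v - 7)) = 1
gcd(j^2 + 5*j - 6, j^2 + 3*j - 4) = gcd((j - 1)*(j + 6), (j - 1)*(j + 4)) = j - 1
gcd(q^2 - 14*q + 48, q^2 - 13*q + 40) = q - 8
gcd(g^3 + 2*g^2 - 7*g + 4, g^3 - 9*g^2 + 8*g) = g - 1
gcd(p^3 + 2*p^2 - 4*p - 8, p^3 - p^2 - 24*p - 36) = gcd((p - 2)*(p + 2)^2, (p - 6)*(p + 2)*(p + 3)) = p + 2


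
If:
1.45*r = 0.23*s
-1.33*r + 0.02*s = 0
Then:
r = 0.00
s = 0.00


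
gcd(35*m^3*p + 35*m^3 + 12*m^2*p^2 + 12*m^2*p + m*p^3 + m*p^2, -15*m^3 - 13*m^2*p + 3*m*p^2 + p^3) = 5*m + p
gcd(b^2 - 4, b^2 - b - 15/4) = 1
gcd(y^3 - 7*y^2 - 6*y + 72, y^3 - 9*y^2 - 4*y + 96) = y^2 - y - 12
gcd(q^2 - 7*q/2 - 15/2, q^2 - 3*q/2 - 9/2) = q + 3/2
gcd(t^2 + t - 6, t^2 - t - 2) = t - 2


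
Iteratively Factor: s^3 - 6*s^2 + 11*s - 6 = (s - 2)*(s^2 - 4*s + 3) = (s - 3)*(s - 2)*(s - 1)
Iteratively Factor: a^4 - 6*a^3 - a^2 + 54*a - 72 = (a + 3)*(a^3 - 9*a^2 + 26*a - 24) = (a - 3)*(a + 3)*(a^2 - 6*a + 8) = (a - 3)*(a - 2)*(a + 3)*(a - 4)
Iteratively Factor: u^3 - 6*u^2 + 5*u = (u - 5)*(u^2 - u) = u*(u - 5)*(u - 1)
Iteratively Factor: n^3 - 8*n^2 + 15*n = (n)*(n^2 - 8*n + 15) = n*(n - 5)*(n - 3)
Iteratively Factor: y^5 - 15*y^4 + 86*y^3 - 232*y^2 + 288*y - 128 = (y - 1)*(y^4 - 14*y^3 + 72*y^2 - 160*y + 128) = (y - 2)*(y - 1)*(y^3 - 12*y^2 + 48*y - 64) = (y - 4)*(y - 2)*(y - 1)*(y^2 - 8*y + 16) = (y - 4)^2*(y - 2)*(y - 1)*(y - 4)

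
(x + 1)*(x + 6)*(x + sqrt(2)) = x^3 + sqrt(2)*x^2 + 7*x^2 + 6*x + 7*sqrt(2)*x + 6*sqrt(2)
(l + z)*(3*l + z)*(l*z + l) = 3*l^3*z + 3*l^3 + 4*l^2*z^2 + 4*l^2*z + l*z^3 + l*z^2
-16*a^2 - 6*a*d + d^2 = (-8*a + d)*(2*a + d)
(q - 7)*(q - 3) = q^2 - 10*q + 21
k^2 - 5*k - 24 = (k - 8)*(k + 3)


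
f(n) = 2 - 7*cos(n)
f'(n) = 7*sin(n)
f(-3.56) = 8.40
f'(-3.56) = 2.84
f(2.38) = 7.07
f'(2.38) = 4.83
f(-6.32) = -5.00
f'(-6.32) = -0.26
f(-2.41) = 7.21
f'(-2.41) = -4.68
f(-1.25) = -0.21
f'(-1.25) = -6.64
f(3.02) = 8.95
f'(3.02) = 0.85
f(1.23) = -0.34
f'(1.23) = 6.60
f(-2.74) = 8.44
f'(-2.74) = -2.74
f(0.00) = -5.00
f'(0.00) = 0.00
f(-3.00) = 8.93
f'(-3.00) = -0.99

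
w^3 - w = w*(w - 1)*(w + 1)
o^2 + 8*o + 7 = (o + 1)*(o + 7)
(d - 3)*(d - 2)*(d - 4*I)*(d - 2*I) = d^4 - 5*d^3 - 6*I*d^3 - 2*d^2 + 30*I*d^2 + 40*d - 36*I*d - 48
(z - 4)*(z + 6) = z^2 + 2*z - 24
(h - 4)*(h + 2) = h^2 - 2*h - 8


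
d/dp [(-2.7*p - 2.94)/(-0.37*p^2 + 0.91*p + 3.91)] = (0.999*p^2 - 2.457*p - (0.74*p - 0.91)*(2.7*p + 2.94) - 10.557)/(-0.37*p^2 + 0.91*p + 3.91)^2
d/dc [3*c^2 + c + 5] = 6*c + 1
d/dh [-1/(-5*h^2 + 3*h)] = (3 - 10*h)/(h^2*(5*h - 3)^2)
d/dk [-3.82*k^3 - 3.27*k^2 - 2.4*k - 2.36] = -11.46*k^2 - 6.54*k - 2.4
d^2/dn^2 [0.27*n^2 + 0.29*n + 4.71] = 0.540000000000000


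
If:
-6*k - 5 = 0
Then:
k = -5/6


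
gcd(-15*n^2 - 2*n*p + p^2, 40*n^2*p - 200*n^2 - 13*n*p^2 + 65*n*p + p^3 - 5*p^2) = -5*n + p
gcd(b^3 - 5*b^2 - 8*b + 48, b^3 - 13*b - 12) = b^2 - b - 12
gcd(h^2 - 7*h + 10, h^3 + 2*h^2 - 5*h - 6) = h - 2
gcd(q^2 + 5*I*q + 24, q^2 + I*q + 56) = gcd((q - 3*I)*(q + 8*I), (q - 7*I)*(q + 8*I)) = q + 8*I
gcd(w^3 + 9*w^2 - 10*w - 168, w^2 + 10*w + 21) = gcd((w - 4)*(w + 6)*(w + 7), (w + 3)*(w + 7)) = w + 7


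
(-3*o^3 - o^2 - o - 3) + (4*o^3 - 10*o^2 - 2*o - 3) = o^3 - 11*o^2 - 3*o - 6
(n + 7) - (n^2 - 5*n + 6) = -n^2 + 6*n + 1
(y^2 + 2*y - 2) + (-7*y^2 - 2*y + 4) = 2 - 6*y^2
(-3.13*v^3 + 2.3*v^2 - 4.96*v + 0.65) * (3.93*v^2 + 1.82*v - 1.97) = -12.3009*v^5 + 3.3424*v^4 - 9.1407*v^3 - 11.0037*v^2 + 10.9542*v - 1.2805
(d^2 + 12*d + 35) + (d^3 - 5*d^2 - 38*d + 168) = d^3 - 4*d^2 - 26*d + 203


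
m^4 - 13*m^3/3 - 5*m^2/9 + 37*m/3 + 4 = (m - 3)^2*(m + 1/3)*(m + 4/3)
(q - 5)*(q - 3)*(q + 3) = q^3 - 5*q^2 - 9*q + 45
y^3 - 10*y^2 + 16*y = y*(y - 8)*(y - 2)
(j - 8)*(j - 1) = j^2 - 9*j + 8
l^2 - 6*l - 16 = (l - 8)*(l + 2)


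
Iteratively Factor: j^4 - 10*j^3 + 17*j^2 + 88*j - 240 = (j - 4)*(j^3 - 6*j^2 - 7*j + 60) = (j - 5)*(j - 4)*(j^2 - j - 12) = (j - 5)*(j - 4)*(j + 3)*(j - 4)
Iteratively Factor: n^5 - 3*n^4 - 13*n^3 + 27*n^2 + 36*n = (n)*(n^4 - 3*n^3 - 13*n^2 + 27*n + 36) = n*(n - 3)*(n^3 - 13*n - 12) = n*(n - 4)*(n - 3)*(n^2 + 4*n + 3) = n*(n - 4)*(n - 3)*(n + 3)*(n + 1)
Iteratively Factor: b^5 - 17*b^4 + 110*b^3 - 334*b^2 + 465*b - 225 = (b - 3)*(b^4 - 14*b^3 + 68*b^2 - 130*b + 75) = (b - 3)*(b - 1)*(b^3 - 13*b^2 + 55*b - 75) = (b - 5)*(b - 3)*(b - 1)*(b^2 - 8*b + 15) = (b - 5)^2*(b - 3)*(b - 1)*(b - 3)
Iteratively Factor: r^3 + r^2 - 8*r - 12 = (r + 2)*(r^2 - r - 6) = (r - 3)*(r + 2)*(r + 2)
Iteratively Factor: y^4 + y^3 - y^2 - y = (y + 1)*(y^3 - y) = (y + 1)^2*(y^2 - y) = (y - 1)*(y + 1)^2*(y)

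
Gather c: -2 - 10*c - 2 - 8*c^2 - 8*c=-8*c^2 - 18*c - 4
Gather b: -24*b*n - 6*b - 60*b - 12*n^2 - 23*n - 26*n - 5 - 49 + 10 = b*(-24*n - 66) - 12*n^2 - 49*n - 44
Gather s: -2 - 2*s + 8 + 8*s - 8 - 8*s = -2*s - 2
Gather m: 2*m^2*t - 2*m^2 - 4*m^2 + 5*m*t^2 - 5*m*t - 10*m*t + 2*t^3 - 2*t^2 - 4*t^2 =m^2*(2*t - 6) + m*(5*t^2 - 15*t) + 2*t^3 - 6*t^2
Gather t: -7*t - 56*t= -63*t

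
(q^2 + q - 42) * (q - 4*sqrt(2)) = q^3 - 4*sqrt(2)*q^2 + q^2 - 42*q - 4*sqrt(2)*q + 168*sqrt(2)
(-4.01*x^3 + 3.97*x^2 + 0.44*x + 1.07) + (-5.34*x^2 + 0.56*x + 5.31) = -4.01*x^3 - 1.37*x^2 + 1.0*x + 6.38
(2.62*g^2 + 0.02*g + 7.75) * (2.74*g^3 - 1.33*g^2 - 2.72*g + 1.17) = 7.1788*g^5 - 3.4298*g^4 + 14.082*g^3 - 7.2965*g^2 - 21.0566*g + 9.0675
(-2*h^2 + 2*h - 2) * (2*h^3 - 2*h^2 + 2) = -4*h^5 + 8*h^4 - 8*h^3 + 4*h - 4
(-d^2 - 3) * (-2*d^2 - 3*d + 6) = 2*d^4 + 3*d^3 + 9*d - 18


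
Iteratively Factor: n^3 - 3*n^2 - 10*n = (n + 2)*(n^2 - 5*n) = n*(n + 2)*(n - 5)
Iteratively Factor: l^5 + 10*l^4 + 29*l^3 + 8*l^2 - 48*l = (l + 4)*(l^4 + 6*l^3 + 5*l^2 - 12*l) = (l + 4)^2*(l^3 + 2*l^2 - 3*l) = l*(l + 4)^2*(l^2 + 2*l - 3) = l*(l - 1)*(l + 4)^2*(l + 3)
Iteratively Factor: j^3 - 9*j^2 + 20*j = (j - 4)*(j^2 - 5*j) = (j - 5)*(j - 4)*(j)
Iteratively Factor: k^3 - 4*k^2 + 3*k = (k)*(k^2 - 4*k + 3) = k*(k - 3)*(k - 1)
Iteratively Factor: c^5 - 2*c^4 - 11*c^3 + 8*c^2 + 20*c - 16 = (c - 4)*(c^4 + 2*c^3 - 3*c^2 - 4*c + 4) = (c - 4)*(c - 1)*(c^3 + 3*c^2 - 4) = (c - 4)*(c - 1)^2*(c^2 + 4*c + 4) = (c - 4)*(c - 1)^2*(c + 2)*(c + 2)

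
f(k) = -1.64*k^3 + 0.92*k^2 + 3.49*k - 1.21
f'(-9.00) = -411.59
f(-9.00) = 1237.46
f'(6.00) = -162.59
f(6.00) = -301.39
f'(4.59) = -91.72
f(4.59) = -124.40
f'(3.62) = -54.32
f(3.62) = -54.32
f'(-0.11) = 3.23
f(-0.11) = -1.58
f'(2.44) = -21.31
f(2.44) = -11.04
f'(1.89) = -10.61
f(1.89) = -2.40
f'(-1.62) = -12.40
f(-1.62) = 2.52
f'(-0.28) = 2.59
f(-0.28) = -2.08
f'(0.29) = 3.61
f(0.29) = -0.16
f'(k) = -4.92*k^2 + 1.84*k + 3.49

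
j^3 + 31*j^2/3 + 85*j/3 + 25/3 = (j + 1/3)*(j + 5)^2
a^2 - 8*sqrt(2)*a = a*(a - 8*sqrt(2))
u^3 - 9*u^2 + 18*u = u*(u - 6)*(u - 3)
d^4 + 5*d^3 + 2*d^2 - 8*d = d*(d - 1)*(d + 2)*(d + 4)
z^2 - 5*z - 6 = (z - 6)*(z + 1)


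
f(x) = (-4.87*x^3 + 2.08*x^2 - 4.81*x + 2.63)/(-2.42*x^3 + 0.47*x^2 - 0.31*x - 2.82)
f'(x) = (-14.61*x^2 + 4.16*x - 4.81)/(-2.42*x^3 + 0.47*x^2 - 0.31*x - 2.82) + (7.26*x^2 - 0.94*x + 0.31)*(-4.87*x^3 + 2.08*x^2 - 4.81*x + 2.63)/(-2.42*x^3 + 0.47*x^2 - 0.31*x - 2.82)^2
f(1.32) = 1.42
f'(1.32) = 1.03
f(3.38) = 1.94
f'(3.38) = 0.03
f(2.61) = 1.89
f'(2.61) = 0.09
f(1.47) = 1.55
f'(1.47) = 0.77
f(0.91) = 0.81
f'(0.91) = 1.91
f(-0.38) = -2.01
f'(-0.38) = 4.78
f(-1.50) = 4.51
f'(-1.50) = 5.45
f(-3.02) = 2.47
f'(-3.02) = 0.30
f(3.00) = 1.92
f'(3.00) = 0.05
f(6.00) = 1.97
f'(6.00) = 0.01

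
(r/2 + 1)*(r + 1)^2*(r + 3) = r^4/2 + 7*r^3/2 + 17*r^2/2 + 17*r/2 + 3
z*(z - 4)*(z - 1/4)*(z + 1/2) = z^4 - 15*z^3/4 - 9*z^2/8 + z/2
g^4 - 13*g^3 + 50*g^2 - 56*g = g*(g - 7)*(g - 4)*(g - 2)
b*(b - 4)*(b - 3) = b^3 - 7*b^2 + 12*b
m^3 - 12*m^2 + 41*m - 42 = (m - 7)*(m - 3)*(m - 2)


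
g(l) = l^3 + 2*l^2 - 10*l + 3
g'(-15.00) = 605.00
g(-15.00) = -2772.00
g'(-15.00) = 605.00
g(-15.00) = -2772.00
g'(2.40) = 16.88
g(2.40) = 4.34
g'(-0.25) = -10.81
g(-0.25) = 5.61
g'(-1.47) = -9.40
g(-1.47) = 18.85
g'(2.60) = 20.68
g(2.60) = 8.10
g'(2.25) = 14.19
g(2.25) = 2.02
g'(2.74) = 23.48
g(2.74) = 11.19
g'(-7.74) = 138.76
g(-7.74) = -263.47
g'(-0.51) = -11.26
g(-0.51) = 8.49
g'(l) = 3*l^2 + 4*l - 10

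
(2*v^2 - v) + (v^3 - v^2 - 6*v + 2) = v^3 + v^2 - 7*v + 2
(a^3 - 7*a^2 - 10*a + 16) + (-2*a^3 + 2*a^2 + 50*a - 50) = -a^3 - 5*a^2 + 40*a - 34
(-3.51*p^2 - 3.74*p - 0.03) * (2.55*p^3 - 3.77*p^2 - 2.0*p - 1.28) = -8.9505*p^5 + 3.6957*p^4 + 21.0433*p^3 + 12.0859*p^2 + 4.8472*p + 0.0384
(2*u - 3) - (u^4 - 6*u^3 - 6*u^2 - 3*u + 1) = -u^4 + 6*u^3 + 6*u^2 + 5*u - 4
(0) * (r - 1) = 0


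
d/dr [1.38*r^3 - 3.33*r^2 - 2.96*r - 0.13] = 4.14*r^2 - 6.66*r - 2.96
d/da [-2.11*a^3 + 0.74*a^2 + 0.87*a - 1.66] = -6.33*a^2 + 1.48*a + 0.87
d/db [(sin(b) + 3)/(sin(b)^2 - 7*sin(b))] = (-cos(b) - 6/tan(b) + 21*cos(b)/sin(b)^2)/(sin(b) - 7)^2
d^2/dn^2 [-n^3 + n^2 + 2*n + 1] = 2 - 6*n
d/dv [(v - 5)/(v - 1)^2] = (9 - v)/(v - 1)^3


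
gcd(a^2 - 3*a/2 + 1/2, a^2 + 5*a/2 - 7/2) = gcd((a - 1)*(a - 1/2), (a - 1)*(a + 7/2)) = a - 1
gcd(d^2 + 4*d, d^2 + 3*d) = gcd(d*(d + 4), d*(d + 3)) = d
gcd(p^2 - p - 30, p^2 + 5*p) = p + 5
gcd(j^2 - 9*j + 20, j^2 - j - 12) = j - 4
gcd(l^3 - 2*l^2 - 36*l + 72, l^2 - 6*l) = l - 6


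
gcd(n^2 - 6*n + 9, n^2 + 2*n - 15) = n - 3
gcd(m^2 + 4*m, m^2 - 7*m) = m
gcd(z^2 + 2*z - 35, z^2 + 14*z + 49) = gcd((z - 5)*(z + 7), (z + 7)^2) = z + 7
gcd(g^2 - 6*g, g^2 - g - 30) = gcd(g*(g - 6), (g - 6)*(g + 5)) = g - 6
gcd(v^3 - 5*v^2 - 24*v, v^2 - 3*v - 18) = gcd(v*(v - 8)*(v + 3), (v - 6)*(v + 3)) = v + 3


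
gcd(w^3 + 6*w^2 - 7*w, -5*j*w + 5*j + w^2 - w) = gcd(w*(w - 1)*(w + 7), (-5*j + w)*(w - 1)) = w - 1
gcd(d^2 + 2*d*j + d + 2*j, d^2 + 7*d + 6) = d + 1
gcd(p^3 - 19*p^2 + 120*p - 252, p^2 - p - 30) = p - 6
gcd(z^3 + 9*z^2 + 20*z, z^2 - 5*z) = z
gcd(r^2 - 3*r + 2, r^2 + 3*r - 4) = r - 1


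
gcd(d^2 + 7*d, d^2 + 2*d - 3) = 1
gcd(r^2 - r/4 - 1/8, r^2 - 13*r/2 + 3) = r - 1/2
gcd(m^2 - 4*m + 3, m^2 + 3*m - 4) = m - 1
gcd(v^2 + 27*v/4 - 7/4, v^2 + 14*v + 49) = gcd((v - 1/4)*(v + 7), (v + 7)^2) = v + 7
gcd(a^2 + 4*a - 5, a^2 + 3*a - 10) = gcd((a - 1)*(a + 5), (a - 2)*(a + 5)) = a + 5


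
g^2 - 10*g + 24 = (g - 6)*(g - 4)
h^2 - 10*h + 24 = (h - 6)*(h - 4)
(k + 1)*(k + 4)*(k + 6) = k^3 + 11*k^2 + 34*k + 24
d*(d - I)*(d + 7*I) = d^3 + 6*I*d^2 + 7*d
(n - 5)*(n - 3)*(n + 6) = n^3 - 2*n^2 - 33*n + 90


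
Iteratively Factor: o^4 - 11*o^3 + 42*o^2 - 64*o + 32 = (o - 4)*(o^3 - 7*o^2 + 14*o - 8) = (o - 4)*(o - 2)*(o^2 - 5*o + 4) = (o - 4)^2*(o - 2)*(o - 1)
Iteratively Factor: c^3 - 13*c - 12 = (c + 3)*(c^2 - 3*c - 4) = (c - 4)*(c + 3)*(c + 1)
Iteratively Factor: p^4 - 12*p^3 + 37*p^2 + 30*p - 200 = (p + 2)*(p^3 - 14*p^2 + 65*p - 100) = (p - 5)*(p + 2)*(p^2 - 9*p + 20) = (p - 5)^2*(p + 2)*(p - 4)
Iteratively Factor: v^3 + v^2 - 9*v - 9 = (v - 3)*(v^2 + 4*v + 3) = (v - 3)*(v + 1)*(v + 3)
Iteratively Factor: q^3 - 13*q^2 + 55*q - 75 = (q - 3)*(q^2 - 10*q + 25) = (q - 5)*(q - 3)*(q - 5)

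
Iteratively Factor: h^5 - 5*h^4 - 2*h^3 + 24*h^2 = (h - 4)*(h^4 - h^3 - 6*h^2) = h*(h - 4)*(h^3 - h^2 - 6*h) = h*(h - 4)*(h - 3)*(h^2 + 2*h) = h*(h - 4)*(h - 3)*(h + 2)*(h)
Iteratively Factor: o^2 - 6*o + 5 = (o - 5)*(o - 1)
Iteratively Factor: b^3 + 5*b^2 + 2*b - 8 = (b + 2)*(b^2 + 3*b - 4) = (b - 1)*(b + 2)*(b + 4)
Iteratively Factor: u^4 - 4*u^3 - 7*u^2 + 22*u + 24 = (u + 1)*(u^3 - 5*u^2 - 2*u + 24) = (u + 1)*(u + 2)*(u^2 - 7*u + 12) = (u - 3)*(u + 1)*(u + 2)*(u - 4)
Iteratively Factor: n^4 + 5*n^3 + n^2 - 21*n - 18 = (n + 1)*(n^3 + 4*n^2 - 3*n - 18) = (n + 1)*(n + 3)*(n^2 + n - 6) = (n + 1)*(n + 3)^2*(n - 2)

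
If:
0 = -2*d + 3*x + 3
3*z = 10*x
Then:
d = 9*z/20 + 3/2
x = 3*z/10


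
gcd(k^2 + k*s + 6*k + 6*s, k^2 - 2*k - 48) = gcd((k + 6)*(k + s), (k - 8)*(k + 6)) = k + 6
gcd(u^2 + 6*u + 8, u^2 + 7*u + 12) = u + 4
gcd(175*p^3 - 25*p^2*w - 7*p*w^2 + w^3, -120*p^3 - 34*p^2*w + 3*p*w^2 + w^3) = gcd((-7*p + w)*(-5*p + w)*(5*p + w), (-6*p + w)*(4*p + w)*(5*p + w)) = 5*p + w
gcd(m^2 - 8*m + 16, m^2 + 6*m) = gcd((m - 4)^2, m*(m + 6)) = 1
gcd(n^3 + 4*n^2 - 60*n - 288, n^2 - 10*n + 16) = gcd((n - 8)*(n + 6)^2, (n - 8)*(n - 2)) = n - 8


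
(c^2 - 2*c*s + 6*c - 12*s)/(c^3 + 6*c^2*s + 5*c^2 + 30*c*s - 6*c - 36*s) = (c - 2*s)/(c^2 + 6*c*s - c - 6*s)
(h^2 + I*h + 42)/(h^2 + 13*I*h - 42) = (h - 6*I)/(h + 6*I)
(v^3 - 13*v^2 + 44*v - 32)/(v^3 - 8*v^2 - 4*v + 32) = (v^2 - 5*v + 4)/(v^2 - 4)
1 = 1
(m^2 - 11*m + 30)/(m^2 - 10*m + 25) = (m - 6)/(m - 5)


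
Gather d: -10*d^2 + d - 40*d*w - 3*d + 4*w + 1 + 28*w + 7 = -10*d^2 + d*(-40*w - 2) + 32*w + 8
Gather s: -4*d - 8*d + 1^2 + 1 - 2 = -12*d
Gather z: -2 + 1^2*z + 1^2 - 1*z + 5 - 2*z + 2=6 - 2*z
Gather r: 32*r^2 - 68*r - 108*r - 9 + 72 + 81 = 32*r^2 - 176*r + 144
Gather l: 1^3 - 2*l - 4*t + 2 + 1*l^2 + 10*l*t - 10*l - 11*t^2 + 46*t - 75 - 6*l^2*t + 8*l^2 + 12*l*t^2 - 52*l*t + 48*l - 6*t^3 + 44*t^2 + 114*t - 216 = l^2*(9 - 6*t) + l*(12*t^2 - 42*t + 36) - 6*t^3 + 33*t^2 + 156*t - 288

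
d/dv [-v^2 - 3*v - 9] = -2*v - 3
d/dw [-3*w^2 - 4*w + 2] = -6*w - 4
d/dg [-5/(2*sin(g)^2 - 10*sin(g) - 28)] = 5*(2*sin(g) - 5)*cos(g)/(2*(sin(g) - 7)^2*(sin(g) + 2)^2)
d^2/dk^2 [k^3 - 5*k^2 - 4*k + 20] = 6*k - 10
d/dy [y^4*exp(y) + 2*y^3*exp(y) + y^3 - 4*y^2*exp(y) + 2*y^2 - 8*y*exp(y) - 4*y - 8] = y^4*exp(y) + 6*y^3*exp(y) + 2*y^2*exp(y) + 3*y^2 - 16*y*exp(y) + 4*y - 8*exp(y) - 4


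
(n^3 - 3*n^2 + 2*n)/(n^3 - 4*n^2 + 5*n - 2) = n/(n - 1)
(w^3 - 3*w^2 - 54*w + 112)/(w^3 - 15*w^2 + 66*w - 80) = (w + 7)/(w - 5)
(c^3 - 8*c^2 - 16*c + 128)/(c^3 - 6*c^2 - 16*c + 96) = (c - 8)/(c - 6)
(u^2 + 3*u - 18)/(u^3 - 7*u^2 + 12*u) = (u + 6)/(u*(u - 4))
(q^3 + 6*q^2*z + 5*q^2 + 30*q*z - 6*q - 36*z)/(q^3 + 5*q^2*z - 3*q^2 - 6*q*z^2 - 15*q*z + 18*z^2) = (-q^2 - 5*q + 6)/(-q^2 + q*z + 3*q - 3*z)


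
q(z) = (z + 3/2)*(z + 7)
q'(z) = 2*z + 17/2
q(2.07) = 32.38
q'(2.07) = 12.64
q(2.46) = 37.46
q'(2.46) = 13.42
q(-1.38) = 0.67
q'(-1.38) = 5.74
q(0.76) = 17.54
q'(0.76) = 10.02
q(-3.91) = -7.45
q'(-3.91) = 0.68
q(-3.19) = -6.44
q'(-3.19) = 2.12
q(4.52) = 69.35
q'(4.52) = 17.54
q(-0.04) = 10.16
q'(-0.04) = 8.42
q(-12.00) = 52.50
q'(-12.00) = -15.50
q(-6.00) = -4.50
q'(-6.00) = -3.50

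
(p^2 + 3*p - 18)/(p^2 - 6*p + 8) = (p^2 + 3*p - 18)/(p^2 - 6*p + 8)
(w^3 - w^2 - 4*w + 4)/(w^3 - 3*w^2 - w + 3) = (w^2 - 4)/(w^2 - 2*w - 3)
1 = 1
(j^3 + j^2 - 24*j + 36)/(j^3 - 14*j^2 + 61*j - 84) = (j^2 + 4*j - 12)/(j^2 - 11*j + 28)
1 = 1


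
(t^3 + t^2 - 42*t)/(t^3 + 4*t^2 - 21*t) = (t - 6)/(t - 3)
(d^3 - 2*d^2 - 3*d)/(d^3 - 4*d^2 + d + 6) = d/(d - 2)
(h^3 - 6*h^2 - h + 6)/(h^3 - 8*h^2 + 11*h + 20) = (h^2 - 7*h + 6)/(h^2 - 9*h + 20)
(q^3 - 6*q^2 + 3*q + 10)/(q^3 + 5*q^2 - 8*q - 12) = (q - 5)/(q + 6)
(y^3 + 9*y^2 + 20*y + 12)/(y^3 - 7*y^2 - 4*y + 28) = (y^2 + 7*y + 6)/(y^2 - 9*y + 14)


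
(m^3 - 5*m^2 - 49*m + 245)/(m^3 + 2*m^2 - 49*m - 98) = (m - 5)/(m + 2)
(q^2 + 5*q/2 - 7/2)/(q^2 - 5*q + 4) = (q + 7/2)/(q - 4)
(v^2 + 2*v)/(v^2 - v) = (v + 2)/(v - 1)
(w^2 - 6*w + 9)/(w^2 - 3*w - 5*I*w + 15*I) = (w - 3)/(w - 5*I)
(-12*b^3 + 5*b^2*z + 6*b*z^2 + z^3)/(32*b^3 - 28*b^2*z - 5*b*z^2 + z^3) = (3*b + z)/(-8*b + z)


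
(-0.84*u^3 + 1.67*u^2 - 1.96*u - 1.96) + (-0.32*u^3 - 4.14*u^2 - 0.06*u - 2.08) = -1.16*u^3 - 2.47*u^2 - 2.02*u - 4.04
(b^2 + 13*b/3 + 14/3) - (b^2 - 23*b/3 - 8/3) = 12*b + 22/3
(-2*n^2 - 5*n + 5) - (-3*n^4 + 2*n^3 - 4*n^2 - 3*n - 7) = 3*n^4 - 2*n^3 + 2*n^2 - 2*n + 12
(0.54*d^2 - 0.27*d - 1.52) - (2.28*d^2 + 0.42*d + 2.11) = -1.74*d^2 - 0.69*d - 3.63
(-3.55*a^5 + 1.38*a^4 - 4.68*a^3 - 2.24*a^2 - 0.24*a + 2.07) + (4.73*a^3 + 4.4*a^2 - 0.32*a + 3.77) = -3.55*a^5 + 1.38*a^4 + 0.0500000000000007*a^3 + 2.16*a^2 - 0.56*a + 5.84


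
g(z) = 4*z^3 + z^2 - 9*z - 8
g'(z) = 12*z^2 + 2*z - 9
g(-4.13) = -235.55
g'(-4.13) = 187.42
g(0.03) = -8.27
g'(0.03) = -8.93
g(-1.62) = -7.80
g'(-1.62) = 19.25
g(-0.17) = -6.46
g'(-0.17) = -8.99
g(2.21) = 20.17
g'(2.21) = 54.03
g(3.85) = 200.44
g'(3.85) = 176.57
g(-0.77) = -2.30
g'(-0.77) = -3.43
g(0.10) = -8.89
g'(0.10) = -8.68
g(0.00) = -8.00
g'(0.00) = -9.00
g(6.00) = 838.00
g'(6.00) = 435.00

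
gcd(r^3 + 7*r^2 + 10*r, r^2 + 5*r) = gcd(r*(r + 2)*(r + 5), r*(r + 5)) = r^2 + 5*r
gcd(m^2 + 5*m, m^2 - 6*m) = m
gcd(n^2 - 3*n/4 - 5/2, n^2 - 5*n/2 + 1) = n - 2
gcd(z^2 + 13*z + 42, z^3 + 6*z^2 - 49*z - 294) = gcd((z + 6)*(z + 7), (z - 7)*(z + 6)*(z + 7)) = z^2 + 13*z + 42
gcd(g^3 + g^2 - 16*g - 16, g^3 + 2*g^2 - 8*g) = g + 4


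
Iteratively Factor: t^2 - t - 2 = (t + 1)*(t - 2)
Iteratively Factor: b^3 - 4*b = (b - 2)*(b^2 + 2*b) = (b - 2)*(b + 2)*(b)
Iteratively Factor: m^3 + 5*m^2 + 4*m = (m)*(m^2 + 5*m + 4) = m*(m + 4)*(m + 1)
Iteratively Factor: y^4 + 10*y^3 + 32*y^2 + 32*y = (y + 2)*(y^3 + 8*y^2 + 16*y) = y*(y + 2)*(y^2 + 8*y + 16) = y*(y + 2)*(y + 4)*(y + 4)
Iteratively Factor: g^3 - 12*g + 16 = (g + 4)*(g^2 - 4*g + 4) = (g - 2)*(g + 4)*(g - 2)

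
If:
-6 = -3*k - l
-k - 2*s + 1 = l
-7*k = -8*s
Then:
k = 20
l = -54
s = 35/2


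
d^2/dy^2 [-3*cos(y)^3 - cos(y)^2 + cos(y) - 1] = 5*cos(y)/4 + 2*cos(2*y) + 27*cos(3*y)/4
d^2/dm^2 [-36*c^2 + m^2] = 2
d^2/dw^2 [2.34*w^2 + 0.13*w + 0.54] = 4.68000000000000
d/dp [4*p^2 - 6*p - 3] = 8*p - 6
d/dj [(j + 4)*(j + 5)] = 2*j + 9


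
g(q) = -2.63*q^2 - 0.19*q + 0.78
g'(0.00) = -0.19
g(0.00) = 0.78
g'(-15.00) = 78.71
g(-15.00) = -588.12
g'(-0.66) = 3.28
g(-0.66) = -0.24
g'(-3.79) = 19.75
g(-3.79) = -36.28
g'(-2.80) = 14.54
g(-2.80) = -19.31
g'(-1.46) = 7.49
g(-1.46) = -4.55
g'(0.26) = -1.56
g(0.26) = 0.55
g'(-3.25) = 16.90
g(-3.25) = -26.38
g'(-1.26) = 6.44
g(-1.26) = -3.16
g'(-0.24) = 1.07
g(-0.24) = 0.67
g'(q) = -5.26*q - 0.19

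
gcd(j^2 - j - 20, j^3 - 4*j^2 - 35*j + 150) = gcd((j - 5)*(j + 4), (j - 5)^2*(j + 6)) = j - 5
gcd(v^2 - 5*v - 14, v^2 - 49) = v - 7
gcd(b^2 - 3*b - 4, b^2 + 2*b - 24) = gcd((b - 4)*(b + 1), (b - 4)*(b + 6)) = b - 4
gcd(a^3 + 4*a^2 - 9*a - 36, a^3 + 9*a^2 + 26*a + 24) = a^2 + 7*a + 12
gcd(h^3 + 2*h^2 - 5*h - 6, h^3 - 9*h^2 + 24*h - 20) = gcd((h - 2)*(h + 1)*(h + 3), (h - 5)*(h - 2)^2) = h - 2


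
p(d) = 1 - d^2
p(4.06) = -15.48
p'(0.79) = -1.58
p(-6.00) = -35.00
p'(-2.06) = 4.12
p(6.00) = -35.00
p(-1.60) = -1.56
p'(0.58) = -1.16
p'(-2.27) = 4.54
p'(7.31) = -14.62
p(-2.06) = -3.24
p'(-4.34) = 8.68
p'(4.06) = -8.12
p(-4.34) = -17.84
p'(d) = -2*d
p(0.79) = 0.38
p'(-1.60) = 3.20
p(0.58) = 0.66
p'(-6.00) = 12.00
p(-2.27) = -4.15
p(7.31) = -52.44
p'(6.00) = -12.00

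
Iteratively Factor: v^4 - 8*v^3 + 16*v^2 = (v)*(v^3 - 8*v^2 + 16*v) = v*(v - 4)*(v^2 - 4*v) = v*(v - 4)^2*(v)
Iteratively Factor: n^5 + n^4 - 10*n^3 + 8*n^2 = (n)*(n^4 + n^3 - 10*n^2 + 8*n) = n^2*(n^3 + n^2 - 10*n + 8) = n^2*(n - 2)*(n^2 + 3*n - 4) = n^2*(n - 2)*(n - 1)*(n + 4)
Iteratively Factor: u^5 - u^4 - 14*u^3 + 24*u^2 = (u)*(u^4 - u^3 - 14*u^2 + 24*u) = u*(u - 3)*(u^3 + 2*u^2 - 8*u) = u^2*(u - 3)*(u^2 + 2*u - 8) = u^2*(u - 3)*(u - 2)*(u + 4)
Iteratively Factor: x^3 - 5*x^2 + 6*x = (x - 3)*(x^2 - 2*x) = x*(x - 3)*(x - 2)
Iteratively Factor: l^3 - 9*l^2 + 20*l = (l - 4)*(l^2 - 5*l) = (l - 5)*(l - 4)*(l)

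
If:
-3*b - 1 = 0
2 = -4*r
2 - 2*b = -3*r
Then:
No Solution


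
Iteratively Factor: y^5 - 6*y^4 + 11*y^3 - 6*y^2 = (y)*(y^4 - 6*y^3 + 11*y^2 - 6*y) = y*(y - 1)*(y^3 - 5*y^2 + 6*y) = y*(y - 3)*(y - 1)*(y^2 - 2*y) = y*(y - 3)*(y - 2)*(y - 1)*(y)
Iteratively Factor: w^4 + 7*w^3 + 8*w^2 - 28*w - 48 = (w - 2)*(w^3 + 9*w^2 + 26*w + 24) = (w - 2)*(w + 3)*(w^2 + 6*w + 8) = (w - 2)*(w + 2)*(w + 3)*(w + 4)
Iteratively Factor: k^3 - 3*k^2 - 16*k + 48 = (k - 4)*(k^2 + k - 12) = (k - 4)*(k - 3)*(k + 4)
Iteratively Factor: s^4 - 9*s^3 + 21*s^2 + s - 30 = (s - 3)*(s^3 - 6*s^2 + 3*s + 10) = (s - 3)*(s + 1)*(s^2 - 7*s + 10) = (s - 3)*(s - 2)*(s + 1)*(s - 5)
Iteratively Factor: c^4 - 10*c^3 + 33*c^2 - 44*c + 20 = (c - 2)*(c^3 - 8*c^2 + 17*c - 10) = (c - 2)*(c - 1)*(c^2 - 7*c + 10) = (c - 5)*(c - 2)*(c - 1)*(c - 2)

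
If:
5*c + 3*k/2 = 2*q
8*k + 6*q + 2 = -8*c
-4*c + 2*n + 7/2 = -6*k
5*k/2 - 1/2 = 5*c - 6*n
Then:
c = 71/296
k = -89/148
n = 79/148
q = 11/74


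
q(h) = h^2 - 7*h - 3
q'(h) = 2*h - 7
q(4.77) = -13.64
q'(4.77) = 2.54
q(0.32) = -5.14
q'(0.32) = -6.36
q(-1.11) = 6.00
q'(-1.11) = -9.22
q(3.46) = -15.25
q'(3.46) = -0.08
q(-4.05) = 41.75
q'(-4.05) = -15.10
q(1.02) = -9.10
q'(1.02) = -4.96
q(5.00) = -13.00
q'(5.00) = 3.00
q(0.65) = -7.13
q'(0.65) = -5.70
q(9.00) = 15.00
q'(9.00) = 11.00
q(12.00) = 57.00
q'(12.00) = 17.00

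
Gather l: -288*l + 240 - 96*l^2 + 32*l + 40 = -96*l^2 - 256*l + 280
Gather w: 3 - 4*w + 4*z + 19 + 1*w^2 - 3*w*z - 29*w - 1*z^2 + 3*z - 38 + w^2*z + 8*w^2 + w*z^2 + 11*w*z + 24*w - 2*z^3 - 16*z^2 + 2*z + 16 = w^2*(z + 9) + w*(z^2 + 8*z - 9) - 2*z^3 - 17*z^2 + 9*z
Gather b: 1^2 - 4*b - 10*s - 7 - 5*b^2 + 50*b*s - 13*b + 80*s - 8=-5*b^2 + b*(50*s - 17) + 70*s - 14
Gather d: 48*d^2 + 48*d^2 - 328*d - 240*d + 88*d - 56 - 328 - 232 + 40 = 96*d^2 - 480*d - 576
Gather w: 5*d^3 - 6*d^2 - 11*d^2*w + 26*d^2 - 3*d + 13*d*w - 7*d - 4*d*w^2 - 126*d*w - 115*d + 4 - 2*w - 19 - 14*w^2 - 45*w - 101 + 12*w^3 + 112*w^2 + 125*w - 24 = 5*d^3 + 20*d^2 - 125*d + 12*w^3 + w^2*(98 - 4*d) + w*(-11*d^2 - 113*d + 78) - 140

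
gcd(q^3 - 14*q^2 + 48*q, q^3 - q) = q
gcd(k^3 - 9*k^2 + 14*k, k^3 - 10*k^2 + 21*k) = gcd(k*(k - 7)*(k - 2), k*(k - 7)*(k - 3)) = k^2 - 7*k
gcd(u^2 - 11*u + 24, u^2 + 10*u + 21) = 1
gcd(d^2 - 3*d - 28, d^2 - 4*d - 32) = d + 4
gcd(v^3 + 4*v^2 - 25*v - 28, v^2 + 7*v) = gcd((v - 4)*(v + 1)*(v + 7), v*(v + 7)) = v + 7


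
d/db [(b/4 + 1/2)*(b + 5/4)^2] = 3*b^2/4 + 9*b/4 + 105/64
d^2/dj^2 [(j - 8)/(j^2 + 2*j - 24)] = 2*(3*(2 - j)*(j^2 + 2*j - 24) + 4*(j - 8)*(j + 1)^2)/(j^2 + 2*j - 24)^3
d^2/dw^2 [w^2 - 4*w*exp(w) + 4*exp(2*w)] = -4*w*exp(w) + 16*exp(2*w) - 8*exp(w) + 2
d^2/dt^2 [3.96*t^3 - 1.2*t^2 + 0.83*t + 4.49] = 23.76*t - 2.4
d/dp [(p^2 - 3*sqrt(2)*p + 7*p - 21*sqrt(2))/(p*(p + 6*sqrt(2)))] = (-7*p^2 + 9*sqrt(2)*p^2 + 42*sqrt(2)*p + 252)/(p^2*(p^2 + 12*sqrt(2)*p + 72))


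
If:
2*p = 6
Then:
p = 3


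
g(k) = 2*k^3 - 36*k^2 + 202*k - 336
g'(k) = 6*k^2 - 72*k + 202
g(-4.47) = -2136.88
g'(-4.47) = 643.73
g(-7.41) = -4623.25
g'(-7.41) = 1064.97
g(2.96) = -1.63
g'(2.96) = 41.45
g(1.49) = -108.33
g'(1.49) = 108.04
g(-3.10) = -1367.74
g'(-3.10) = 482.86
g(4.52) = 26.24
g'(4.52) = -0.86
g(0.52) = -240.41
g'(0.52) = 166.18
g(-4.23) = -1985.98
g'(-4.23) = 613.92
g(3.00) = 0.00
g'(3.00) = 40.00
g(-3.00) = -1320.00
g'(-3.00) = 472.00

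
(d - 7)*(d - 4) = d^2 - 11*d + 28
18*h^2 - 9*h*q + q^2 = (-6*h + q)*(-3*h + q)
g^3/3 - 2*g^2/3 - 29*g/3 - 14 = (g/3 + 1)*(g - 7)*(g + 2)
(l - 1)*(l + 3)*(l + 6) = l^3 + 8*l^2 + 9*l - 18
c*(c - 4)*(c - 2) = c^3 - 6*c^2 + 8*c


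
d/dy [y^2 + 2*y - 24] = 2*y + 2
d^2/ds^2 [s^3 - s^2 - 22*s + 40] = 6*s - 2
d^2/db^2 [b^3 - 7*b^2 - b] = 6*b - 14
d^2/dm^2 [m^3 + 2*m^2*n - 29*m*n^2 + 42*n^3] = 6*m + 4*n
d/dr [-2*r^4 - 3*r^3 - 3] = r^2*(-8*r - 9)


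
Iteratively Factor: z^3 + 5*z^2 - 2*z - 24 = (z + 3)*(z^2 + 2*z - 8) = (z - 2)*(z + 3)*(z + 4)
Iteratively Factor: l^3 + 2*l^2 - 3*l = (l + 3)*(l^2 - l) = (l - 1)*(l + 3)*(l)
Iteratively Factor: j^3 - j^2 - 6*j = (j - 3)*(j^2 + 2*j) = j*(j - 3)*(j + 2)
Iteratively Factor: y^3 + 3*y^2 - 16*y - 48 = (y + 3)*(y^2 - 16) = (y - 4)*(y + 3)*(y + 4)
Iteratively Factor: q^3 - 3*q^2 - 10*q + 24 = (q + 3)*(q^2 - 6*q + 8) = (q - 2)*(q + 3)*(q - 4)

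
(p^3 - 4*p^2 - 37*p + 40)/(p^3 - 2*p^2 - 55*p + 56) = (p + 5)/(p + 7)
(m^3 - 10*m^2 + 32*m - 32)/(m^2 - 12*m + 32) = (m^2 - 6*m + 8)/(m - 8)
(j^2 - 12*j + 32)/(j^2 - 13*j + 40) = (j - 4)/(j - 5)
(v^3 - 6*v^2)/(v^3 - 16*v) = v*(v - 6)/(v^2 - 16)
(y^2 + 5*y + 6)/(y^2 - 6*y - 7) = (y^2 + 5*y + 6)/(y^2 - 6*y - 7)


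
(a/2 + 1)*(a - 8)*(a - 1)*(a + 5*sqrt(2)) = a^4/2 - 7*a^3/2 + 5*sqrt(2)*a^3/2 - 35*sqrt(2)*a^2/2 - 5*a^2 - 25*sqrt(2)*a + 8*a + 40*sqrt(2)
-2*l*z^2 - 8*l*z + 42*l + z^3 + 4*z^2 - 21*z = (-2*l + z)*(z - 3)*(z + 7)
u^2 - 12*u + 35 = (u - 7)*(u - 5)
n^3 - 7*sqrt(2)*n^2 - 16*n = n*(n - 8*sqrt(2))*(n + sqrt(2))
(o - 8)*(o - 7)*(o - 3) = o^3 - 18*o^2 + 101*o - 168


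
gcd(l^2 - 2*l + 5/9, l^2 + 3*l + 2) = 1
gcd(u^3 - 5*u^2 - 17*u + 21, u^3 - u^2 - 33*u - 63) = u^2 - 4*u - 21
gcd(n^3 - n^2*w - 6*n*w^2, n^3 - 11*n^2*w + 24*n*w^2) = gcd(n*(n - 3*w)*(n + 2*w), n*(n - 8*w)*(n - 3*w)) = -n^2 + 3*n*w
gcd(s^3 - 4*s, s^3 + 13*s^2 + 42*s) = s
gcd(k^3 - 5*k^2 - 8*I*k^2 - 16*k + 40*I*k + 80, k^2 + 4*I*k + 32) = k - 4*I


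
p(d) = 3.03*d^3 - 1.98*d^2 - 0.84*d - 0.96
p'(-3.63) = 133.31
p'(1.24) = 8.23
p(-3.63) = -168.93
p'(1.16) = 6.80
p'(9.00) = 699.81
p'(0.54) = -0.33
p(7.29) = 1061.58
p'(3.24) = 81.75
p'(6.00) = 302.64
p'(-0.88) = 9.68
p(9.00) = 2039.97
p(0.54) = -1.51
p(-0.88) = -3.82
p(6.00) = 577.20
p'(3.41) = 91.36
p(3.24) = 78.59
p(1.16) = 0.13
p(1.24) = 0.73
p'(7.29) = 453.37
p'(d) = 9.09*d^2 - 3.96*d - 0.84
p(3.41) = 93.30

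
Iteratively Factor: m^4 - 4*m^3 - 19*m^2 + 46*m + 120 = (m + 3)*(m^3 - 7*m^2 + 2*m + 40) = (m - 5)*(m + 3)*(m^2 - 2*m - 8) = (m - 5)*(m + 2)*(m + 3)*(m - 4)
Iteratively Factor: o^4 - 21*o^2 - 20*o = (o + 1)*(o^3 - o^2 - 20*o) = (o + 1)*(o + 4)*(o^2 - 5*o) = o*(o + 1)*(o + 4)*(o - 5)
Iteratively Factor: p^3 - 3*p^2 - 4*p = (p - 4)*(p^2 + p) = p*(p - 4)*(p + 1)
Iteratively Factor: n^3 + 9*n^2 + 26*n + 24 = (n + 3)*(n^2 + 6*n + 8) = (n + 2)*(n + 3)*(n + 4)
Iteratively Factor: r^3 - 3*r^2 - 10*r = (r - 5)*(r^2 + 2*r) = r*(r - 5)*(r + 2)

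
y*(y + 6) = y^2 + 6*y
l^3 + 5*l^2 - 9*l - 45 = (l - 3)*(l + 3)*(l + 5)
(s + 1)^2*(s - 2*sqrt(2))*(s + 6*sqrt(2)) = s^4 + 2*s^3 + 4*sqrt(2)*s^3 - 23*s^2 + 8*sqrt(2)*s^2 - 48*s + 4*sqrt(2)*s - 24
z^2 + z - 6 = (z - 2)*(z + 3)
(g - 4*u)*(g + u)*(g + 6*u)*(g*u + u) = g^4*u + 3*g^3*u^2 + g^3*u - 22*g^2*u^3 + 3*g^2*u^2 - 24*g*u^4 - 22*g*u^3 - 24*u^4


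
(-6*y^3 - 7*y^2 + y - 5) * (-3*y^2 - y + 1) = 18*y^5 + 27*y^4 - 2*y^3 + 7*y^2 + 6*y - 5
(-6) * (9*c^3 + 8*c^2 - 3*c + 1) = -54*c^3 - 48*c^2 + 18*c - 6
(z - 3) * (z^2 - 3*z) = z^3 - 6*z^2 + 9*z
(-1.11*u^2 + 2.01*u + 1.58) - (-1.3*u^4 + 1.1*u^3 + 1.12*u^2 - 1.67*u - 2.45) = 1.3*u^4 - 1.1*u^3 - 2.23*u^2 + 3.68*u + 4.03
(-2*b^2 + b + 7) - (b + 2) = 5 - 2*b^2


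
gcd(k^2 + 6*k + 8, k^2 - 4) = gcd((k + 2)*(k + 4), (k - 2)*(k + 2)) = k + 2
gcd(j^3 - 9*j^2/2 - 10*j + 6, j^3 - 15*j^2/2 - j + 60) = j - 6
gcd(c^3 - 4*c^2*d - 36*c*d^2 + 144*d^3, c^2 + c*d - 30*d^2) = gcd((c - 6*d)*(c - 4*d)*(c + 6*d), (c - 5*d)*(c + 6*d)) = c + 6*d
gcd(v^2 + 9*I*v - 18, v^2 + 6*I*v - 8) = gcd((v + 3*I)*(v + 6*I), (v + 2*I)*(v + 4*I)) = 1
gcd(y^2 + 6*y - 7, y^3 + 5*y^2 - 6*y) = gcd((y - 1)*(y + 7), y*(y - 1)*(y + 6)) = y - 1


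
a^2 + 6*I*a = a*(a + 6*I)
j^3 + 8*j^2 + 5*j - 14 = (j - 1)*(j + 2)*(j + 7)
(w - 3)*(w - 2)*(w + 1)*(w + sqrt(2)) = w^4 - 4*w^3 + sqrt(2)*w^3 - 4*sqrt(2)*w^2 + w^2 + sqrt(2)*w + 6*w + 6*sqrt(2)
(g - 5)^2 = g^2 - 10*g + 25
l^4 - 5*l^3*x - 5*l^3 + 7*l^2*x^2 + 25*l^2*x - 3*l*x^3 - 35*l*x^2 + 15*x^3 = (l - 5)*(l - 3*x)*(l - x)^2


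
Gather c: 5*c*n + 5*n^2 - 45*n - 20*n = 5*c*n + 5*n^2 - 65*n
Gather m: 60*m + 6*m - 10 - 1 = 66*m - 11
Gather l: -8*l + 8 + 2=10 - 8*l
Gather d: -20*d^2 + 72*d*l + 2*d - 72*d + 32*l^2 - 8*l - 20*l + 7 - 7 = -20*d^2 + d*(72*l - 70) + 32*l^2 - 28*l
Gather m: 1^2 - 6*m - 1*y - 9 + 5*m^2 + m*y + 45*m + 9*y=5*m^2 + m*(y + 39) + 8*y - 8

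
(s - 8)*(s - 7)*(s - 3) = s^3 - 18*s^2 + 101*s - 168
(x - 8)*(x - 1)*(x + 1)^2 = x^4 - 7*x^3 - 9*x^2 + 7*x + 8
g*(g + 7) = g^2 + 7*g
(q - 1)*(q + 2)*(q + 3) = q^3 + 4*q^2 + q - 6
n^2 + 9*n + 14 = (n + 2)*(n + 7)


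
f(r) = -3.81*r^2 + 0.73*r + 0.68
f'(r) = 0.73 - 7.62*r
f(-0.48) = -0.55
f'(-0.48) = 4.39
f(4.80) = -83.60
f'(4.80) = -35.85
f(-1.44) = -8.27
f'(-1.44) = 11.70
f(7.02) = -181.95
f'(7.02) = -52.76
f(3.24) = -36.95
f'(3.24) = -23.96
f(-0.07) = 0.61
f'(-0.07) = 1.26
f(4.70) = -80.05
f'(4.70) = -35.08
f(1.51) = -6.90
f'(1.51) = -10.78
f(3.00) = -31.42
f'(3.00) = -22.13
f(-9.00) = -314.50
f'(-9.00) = 69.31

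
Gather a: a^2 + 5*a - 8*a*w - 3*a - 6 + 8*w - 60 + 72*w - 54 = a^2 + a*(2 - 8*w) + 80*w - 120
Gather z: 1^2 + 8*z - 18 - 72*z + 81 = 64 - 64*z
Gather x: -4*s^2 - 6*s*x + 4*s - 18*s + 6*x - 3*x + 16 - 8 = -4*s^2 - 14*s + x*(3 - 6*s) + 8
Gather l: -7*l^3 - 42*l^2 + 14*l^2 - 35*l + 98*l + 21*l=-7*l^3 - 28*l^2 + 84*l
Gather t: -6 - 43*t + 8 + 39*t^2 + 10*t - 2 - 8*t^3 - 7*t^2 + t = -8*t^3 + 32*t^2 - 32*t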